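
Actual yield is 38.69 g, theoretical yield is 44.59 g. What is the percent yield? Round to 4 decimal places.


% yield = 100 * actual / theoretical
% yield = 100 * 38.69 / 44.59
% yield = 86.76833371 %, rounded to 4 dp:

86.7683 %


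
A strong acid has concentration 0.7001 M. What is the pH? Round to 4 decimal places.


A strong acid dissociates completely, so [H+] equals the given concentration.
pH = -log10([H+]) = -log10(0.7001)
pH = 0.15483992, rounded to 4 dp:

0.1548


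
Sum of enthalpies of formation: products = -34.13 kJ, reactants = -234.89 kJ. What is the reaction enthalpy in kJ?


dH_rxn = sum(dH_f products) - sum(dH_f reactants)
dH_rxn = -34.13 - (-234.89)
dH_rxn = 200.76 kJ:

200.76 kJ


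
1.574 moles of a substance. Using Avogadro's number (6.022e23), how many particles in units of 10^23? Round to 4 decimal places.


N = n * NA, then divide by 1e23 for the requested units.
N / 1e23 = n * 6.022
N / 1e23 = 1.574 * 6.022
N / 1e23 = 9.478628, rounded to 4 dp:

9.4786


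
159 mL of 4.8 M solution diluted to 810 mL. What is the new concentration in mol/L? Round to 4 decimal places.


Dilution: M1*V1 = M2*V2, solve for M2.
M2 = M1*V1 / V2
M2 = 4.8 * 159 / 810
M2 = 763.2 / 810
M2 = 0.94222222 mol/L, rounded to 4 dp:

0.9422 mol/L


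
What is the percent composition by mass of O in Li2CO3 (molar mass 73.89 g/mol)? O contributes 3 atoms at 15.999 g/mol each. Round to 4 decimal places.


pct = 100 * (n_elem * M_elem) / M_total
mass_contribution = 3 * 15.999 = 47.997 g/mol
pct = 100 * 47.997 / 73.89
pct = 64.95736906 %, rounded to 4 dp:

64.9574 %


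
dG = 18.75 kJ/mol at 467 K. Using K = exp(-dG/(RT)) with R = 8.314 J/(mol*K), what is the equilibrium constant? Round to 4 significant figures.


dG is in kJ/mol; multiply by 1000 to match R in J/(mol*K).
RT = 8.314 * 467 = 3882.638 J/mol
exponent = -dG*1000 / (RT) = -(18.75*1000) / 3882.638 = -4.82919087
K = exp(-4.82919087)
K = 0.007992986, rounded to 4 significant figures:

0.007993


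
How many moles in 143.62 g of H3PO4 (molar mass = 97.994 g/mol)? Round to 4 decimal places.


n = mass / M
n = 143.62 / 97.994
n = 1.46559993 mol, rounded to 4 dp:

1.4656 mol


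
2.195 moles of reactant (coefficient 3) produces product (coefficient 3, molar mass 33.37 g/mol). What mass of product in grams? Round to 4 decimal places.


Use the coefficient ratio to convert reactant moles to product moles, then multiply by the product's molar mass.
moles_P = moles_R * (coeff_P / coeff_R) = 2.195 * (3/3) = 2.195
mass_P = moles_P * M_P = 2.195 * 33.37
mass_P = 73.24715 g, rounded to 4 dp:

73.2472 g


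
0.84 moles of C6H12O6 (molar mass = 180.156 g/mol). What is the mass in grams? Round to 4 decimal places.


mass = n * M
mass = 0.84 * 180.156
mass = 151.33104 g, rounded to 4 dp:

151.3310 g


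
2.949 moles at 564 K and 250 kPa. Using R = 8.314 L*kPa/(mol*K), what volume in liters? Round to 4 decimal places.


PV = nRT, solve for V = nRT / P.
nRT = 2.949 * 8.314 * 564 = 13828.1441
V = 13828.1441 / 250
V = 55.3125764 L, rounded to 4 dp:

55.3126 L


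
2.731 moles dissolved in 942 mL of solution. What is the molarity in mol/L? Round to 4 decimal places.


Convert volume to liters: V_L = V_mL / 1000.
V_L = 942 / 1000 = 0.942 L
M = n / V_L = 2.731 / 0.942
M = 2.89915074 mol/L, rounded to 4 dp:

2.8992 mol/L


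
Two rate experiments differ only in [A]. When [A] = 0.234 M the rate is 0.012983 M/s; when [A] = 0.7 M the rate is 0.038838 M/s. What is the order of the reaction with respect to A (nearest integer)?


Rate is proportional to [A]^n, so rate2/rate1 = ([A]2/[A]1)^n. Take logs to solve for n.
rate2/rate1 = 0.038838 / 0.012983 = 2.9915
[A]2/[A]1 = 0.7 / 0.234 = 2.9915
n = ln(2.9915) / ln(2.9915) = 1.0
Nearest integer order:

1


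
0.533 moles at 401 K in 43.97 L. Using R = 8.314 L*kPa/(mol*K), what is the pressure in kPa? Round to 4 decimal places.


PV = nRT, solve for P = nRT / V.
nRT = 0.533 * 8.314 * 401 = 1776.9762
P = 1776.9762 / 43.97
P = 40.4133773 kPa, rounded to 4 dp:

40.4134 kPa


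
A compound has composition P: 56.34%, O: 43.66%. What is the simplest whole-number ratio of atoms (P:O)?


Assume 100 g of compound, divide each mass% by atomic mass to get moles, then normalize by the smallest to get a raw atom ratio.
Moles per 100 g: P: 56.34/30.974 = 1.8189, O: 43.66/15.999 = 2.7289
Raw ratio (divide by min = 1.8189): P: 1.0, O: 1.5
Multiply by 2 to clear fractions: P: 2.0 ~= 2, O: 3.001 ~= 3
Reduce by GCD to get the simplest whole-number ratio:

2:3


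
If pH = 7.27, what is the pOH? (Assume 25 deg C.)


At 25 deg C, pH + pOH = 14.
pOH = 14 - pH = 14 - 7.27
pOH = 6.73:

6.73


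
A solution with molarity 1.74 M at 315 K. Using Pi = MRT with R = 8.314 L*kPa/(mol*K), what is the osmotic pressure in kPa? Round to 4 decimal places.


Osmotic pressure (van't Hoff): Pi = M*R*T.
RT = 8.314 * 315 = 2618.91
Pi = 1.74 * 2618.91
Pi = 4556.9034 kPa, rounded to 4 dp:

4556.9034 kPa


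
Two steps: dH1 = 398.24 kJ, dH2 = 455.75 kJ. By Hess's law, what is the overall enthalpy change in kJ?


Hess's law: enthalpy is a state function, so add the step enthalpies.
dH_total = dH1 + dH2 = 398.24 + (455.75)
dH_total = 853.99 kJ:

853.99 kJ


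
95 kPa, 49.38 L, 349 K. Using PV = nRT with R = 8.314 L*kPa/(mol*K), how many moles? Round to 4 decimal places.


PV = nRT, solve for n = PV / (RT).
PV = 95 * 49.38 = 4691.1
RT = 8.314 * 349 = 2901.586
n = 4691.1 / 2901.586
n = 1.6167365 mol, rounded to 4 dp:

1.6167 mol


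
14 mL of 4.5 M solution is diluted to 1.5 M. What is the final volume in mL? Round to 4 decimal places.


Dilution: M1*V1 = M2*V2, solve for V2.
V2 = M1*V1 / M2
V2 = 4.5 * 14 / 1.5
V2 = 63.0 / 1.5
V2 = 42.0 mL, rounded to 4 dp:

42.0000 mL


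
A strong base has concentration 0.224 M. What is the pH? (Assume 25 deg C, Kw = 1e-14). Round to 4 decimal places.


A strong base dissociates completely, so [OH-] equals the given concentration.
pOH = -log10([OH-]) = -log10(0.224) = 0.649752
pH = 14 - pOH = 14 - 0.649752
pH = 13.350248, rounded to 4 dp:

13.3502


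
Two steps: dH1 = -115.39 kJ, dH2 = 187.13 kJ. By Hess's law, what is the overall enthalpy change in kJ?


Hess's law: enthalpy is a state function, so add the step enthalpies.
dH_total = dH1 + dH2 = -115.39 + (187.13)
dH_total = 71.74 kJ:

71.74 kJ


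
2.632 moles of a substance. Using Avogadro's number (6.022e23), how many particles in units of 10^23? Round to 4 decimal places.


N = n * NA, then divide by 1e23 for the requested units.
N / 1e23 = n * 6.022
N / 1e23 = 2.632 * 6.022
N / 1e23 = 15.849904, rounded to 4 dp:

15.8499


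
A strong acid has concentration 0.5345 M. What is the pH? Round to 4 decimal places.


A strong acid dissociates completely, so [H+] equals the given concentration.
pH = -log10([H+]) = -log10(0.5345)
pH = 0.27205229, rounded to 4 dp:

0.2721


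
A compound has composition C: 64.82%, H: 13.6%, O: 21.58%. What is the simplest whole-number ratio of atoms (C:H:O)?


Assume 100 g of compound, divide each mass% by atomic mass to get moles, then normalize by the smallest to get a raw atom ratio.
Moles per 100 g: C: 64.82/12.011 = 5.3967, H: 13.6/1.008 = 13.4921, O: 21.58/15.999 = 1.3488
Raw ratio (divide by min = 1.3488): C: 4.001, H: 10.003, O: 1.0
Multiply by 1 to clear fractions: C: 4.001 ~= 4, H: 10.003 ~= 10, O: 1.0 ~= 1
Reduce by GCD to get the simplest whole-number ratio:

4:10:1


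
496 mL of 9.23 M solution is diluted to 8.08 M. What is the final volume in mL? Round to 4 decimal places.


Dilution: M1*V1 = M2*V2, solve for V2.
V2 = M1*V1 / M2
V2 = 9.23 * 496 / 8.08
V2 = 4578.08 / 8.08
V2 = 566.59405941 mL, rounded to 4 dp:

566.5941 mL


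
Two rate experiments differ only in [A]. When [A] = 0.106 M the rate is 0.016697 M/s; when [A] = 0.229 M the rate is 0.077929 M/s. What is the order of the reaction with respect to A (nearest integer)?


Rate is proportional to [A]^n, so rate2/rate1 = ([A]2/[A]1)^n. Take logs to solve for n.
rate2/rate1 = 0.077929 / 0.016697 = 4.6672
[A]2/[A]1 = 0.229 / 0.106 = 2.1604
n = ln(4.6672) / ln(2.1604) = 2.0
Nearest integer order:

2


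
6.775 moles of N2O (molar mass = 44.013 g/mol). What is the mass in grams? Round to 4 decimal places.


mass = n * M
mass = 6.775 * 44.013
mass = 298.188075 g, rounded to 4 dp:

298.1881 g


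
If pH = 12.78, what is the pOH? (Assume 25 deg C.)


At 25 deg C, pH + pOH = 14.
pOH = 14 - pH = 14 - 12.78
pOH = 1.22:

1.22


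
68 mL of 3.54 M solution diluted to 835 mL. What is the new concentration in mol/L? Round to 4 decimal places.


Dilution: M1*V1 = M2*V2, solve for M2.
M2 = M1*V1 / V2
M2 = 3.54 * 68 / 835
M2 = 240.72 / 835
M2 = 0.28828743 mol/L, rounded to 4 dp:

0.2883 mol/L


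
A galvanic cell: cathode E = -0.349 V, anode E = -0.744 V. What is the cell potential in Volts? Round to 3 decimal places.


Standard cell potential: E_cell = E_cathode - E_anode.
E_cell = -0.349 - (-0.744)
E_cell = 0.395 V, rounded to 3 dp:

0.395 V


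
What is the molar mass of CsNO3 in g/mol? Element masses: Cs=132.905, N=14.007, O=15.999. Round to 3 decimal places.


M = sum(count * atomic_mass) over atoms.
M = 1*132.905 + 1*14.007 + 3*15.999
M = 132.905 + 14.007 + 47.997
M = 194.909 g/mol, rounded to 3 dp:

194.909 g/mol


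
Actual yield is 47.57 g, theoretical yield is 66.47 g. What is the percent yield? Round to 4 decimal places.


% yield = 100 * actual / theoretical
% yield = 100 * 47.57 / 66.47
% yield = 71.56612005 %, rounded to 4 dp:

71.5661 %


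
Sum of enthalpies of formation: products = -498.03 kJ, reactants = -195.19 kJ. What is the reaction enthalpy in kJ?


dH_rxn = sum(dH_f products) - sum(dH_f reactants)
dH_rxn = -498.03 - (-195.19)
dH_rxn = -302.84 kJ:

-302.84 kJ


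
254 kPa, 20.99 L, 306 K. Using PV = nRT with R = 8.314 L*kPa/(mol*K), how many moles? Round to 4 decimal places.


PV = nRT, solve for n = PV / (RT).
PV = 254 * 20.99 = 5331.46
RT = 8.314 * 306 = 2544.084
n = 5331.46 / 2544.084
n = 2.09563049 mol, rounded to 4 dp:

2.0956 mol


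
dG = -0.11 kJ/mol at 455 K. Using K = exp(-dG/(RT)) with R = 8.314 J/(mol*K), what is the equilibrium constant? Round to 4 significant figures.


dG is in kJ/mol; multiply by 1000 to match R in J/(mol*K).
RT = 8.314 * 455 = 3782.87 J/mol
exponent = -dG*1000 / (RT) = -(-0.11*1000) / 3782.87 = 0.02907845
K = exp(0.02907845)
K = 1.0295054, rounded to 4 significant figures:

1.030


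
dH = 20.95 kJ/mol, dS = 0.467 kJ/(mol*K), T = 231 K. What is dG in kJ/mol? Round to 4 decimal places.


Gibbs: dG = dH - T*dS (consistent units, dS already in kJ/(mol*K)).
T*dS = 231 * 0.467 = 107.877
dG = 20.95 - (107.877)
dG = -86.927 kJ/mol, rounded to 4 dp:

-86.9270 kJ/mol


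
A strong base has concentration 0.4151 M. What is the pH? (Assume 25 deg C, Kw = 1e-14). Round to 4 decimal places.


A strong base dissociates completely, so [OH-] equals the given concentration.
pOH = -log10([OH-]) = -log10(0.4151) = 0.381847
pH = 14 - pOH = 14 - 0.381847
pH = 13.618153, rounded to 4 dp:

13.6182


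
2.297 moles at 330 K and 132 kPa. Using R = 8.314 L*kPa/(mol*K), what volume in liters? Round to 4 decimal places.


PV = nRT, solve for V = nRT / P.
nRT = 2.297 * 8.314 * 330 = 6302.0951
V = 6302.0951 / 132
V = 47.7431447 L, rounded to 4 dp:

47.7431 L


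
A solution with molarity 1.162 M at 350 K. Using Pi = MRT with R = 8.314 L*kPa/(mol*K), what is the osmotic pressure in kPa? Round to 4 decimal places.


Osmotic pressure (van't Hoff): Pi = M*R*T.
RT = 8.314 * 350 = 2909.9
Pi = 1.162 * 2909.9
Pi = 3381.3038 kPa, rounded to 4 dp:

3381.3038 kPa


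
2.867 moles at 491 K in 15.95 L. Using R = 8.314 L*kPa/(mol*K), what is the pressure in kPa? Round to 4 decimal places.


PV = nRT, solve for P = nRT / V.
nRT = 2.867 * 8.314 * 491 = 11703.5929
P = 11703.5929 / 15.95
P = 733.76757994 kPa, rounded to 4 dp:

733.7676 kPa


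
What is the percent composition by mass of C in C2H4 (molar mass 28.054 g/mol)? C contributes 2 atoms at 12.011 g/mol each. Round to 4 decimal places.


pct = 100 * (n_elem * M_elem) / M_total
mass_contribution = 2 * 12.011 = 24.022 g/mol
pct = 100 * 24.022 / 28.054
pct = 85.62771797 %, rounded to 4 dp:

85.6277 %


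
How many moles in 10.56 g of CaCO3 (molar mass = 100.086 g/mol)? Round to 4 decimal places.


n = mass / M
n = 10.56 / 100.086
n = 0.10550926 mol, rounded to 4 dp:

0.1055 mol


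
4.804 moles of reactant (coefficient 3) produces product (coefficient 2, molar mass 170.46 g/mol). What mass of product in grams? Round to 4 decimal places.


Use the coefficient ratio to convert reactant moles to product moles, then multiply by the product's molar mass.
moles_P = moles_R * (coeff_P / coeff_R) = 4.804 * (2/3) = 3.202667
mass_P = moles_P * M_P = 3.202667 * 170.46
mass_P = 545.92661682 g, rounded to 4 dp:

545.9266 g


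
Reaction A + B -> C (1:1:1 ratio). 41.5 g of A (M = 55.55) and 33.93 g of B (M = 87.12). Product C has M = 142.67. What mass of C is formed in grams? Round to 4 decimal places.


Find moles of each reactant; the smaller value is the limiting reagent in a 1:1:1 reaction, so moles_C equals moles of the limiter.
n_A = mass_A / M_A = 41.5 / 55.55 = 0.747075 mol
n_B = mass_B / M_B = 33.93 / 87.12 = 0.389463 mol
Limiting reagent: B (smaller), n_limiting = 0.389463 mol
mass_C = n_limiting * M_C = 0.389463 * 142.67
mass_C = 55.56468621 g, rounded to 4 dp:

55.5647 g


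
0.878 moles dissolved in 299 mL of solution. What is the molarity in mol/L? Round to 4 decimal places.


Convert volume to liters: V_L = V_mL / 1000.
V_L = 299 / 1000 = 0.299 L
M = n / V_L = 0.878 / 0.299
M = 2.93645485 mol/L, rounded to 4 dp:

2.9365 mol/L


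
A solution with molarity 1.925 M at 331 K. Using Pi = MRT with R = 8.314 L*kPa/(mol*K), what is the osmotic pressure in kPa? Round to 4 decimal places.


Osmotic pressure (van't Hoff): Pi = M*R*T.
RT = 8.314 * 331 = 2751.934
Pi = 1.925 * 2751.934
Pi = 5297.47295 kPa, rounded to 4 dp:

5297.4730 kPa


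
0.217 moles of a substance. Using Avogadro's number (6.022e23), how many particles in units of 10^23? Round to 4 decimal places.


N = n * NA, then divide by 1e23 for the requested units.
N / 1e23 = n * 6.022
N / 1e23 = 0.217 * 6.022
N / 1e23 = 1.306774, rounded to 4 dp:

1.3068


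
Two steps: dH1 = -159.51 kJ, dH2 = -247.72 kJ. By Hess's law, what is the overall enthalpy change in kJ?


Hess's law: enthalpy is a state function, so add the step enthalpies.
dH_total = dH1 + dH2 = -159.51 + (-247.72)
dH_total = -407.23 kJ:

-407.23 kJ


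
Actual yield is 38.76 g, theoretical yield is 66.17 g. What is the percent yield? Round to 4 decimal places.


% yield = 100 * actual / theoretical
% yield = 100 * 38.76 / 66.17
% yield = 58.57639414 %, rounded to 4 dp:

58.5764 %


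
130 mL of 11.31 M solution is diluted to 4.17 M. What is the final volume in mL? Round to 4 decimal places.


Dilution: M1*V1 = M2*V2, solve for V2.
V2 = M1*V1 / M2
V2 = 11.31 * 130 / 4.17
V2 = 1470.3 / 4.17
V2 = 352.58992806 mL, rounded to 4 dp:

352.5899 mL


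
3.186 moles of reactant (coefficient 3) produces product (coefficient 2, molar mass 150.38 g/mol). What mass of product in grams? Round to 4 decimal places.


Use the coefficient ratio to convert reactant moles to product moles, then multiply by the product's molar mass.
moles_P = moles_R * (coeff_P / coeff_R) = 3.186 * (2/3) = 2.124
mass_P = moles_P * M_P = 2.124 * 150.38
mass_P = 319.40712 g, rounded to 4 dp:

319.4071 g


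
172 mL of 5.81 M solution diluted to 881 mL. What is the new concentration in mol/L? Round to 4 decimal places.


Dilution: M1*V1 = M2*V2, solve for M2.
M2 = M1*V1 / V2
M2 = 5.81 * 172 / 881
M2 = 999.32 / 881
M2 = 1.13430193 mol/L, rounded to 4 dp:

1.1343 mol/L


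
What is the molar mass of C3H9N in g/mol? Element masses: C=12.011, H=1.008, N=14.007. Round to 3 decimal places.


M = sum(count * atomic_mass) over atoms.
M = 3*12.011 + 9*1.008 + 1*14.007
M = 36.033 + 9.072 + 14.007
M = 59.112 g/mol, rounded to 3 dp:

59.112 g/mol


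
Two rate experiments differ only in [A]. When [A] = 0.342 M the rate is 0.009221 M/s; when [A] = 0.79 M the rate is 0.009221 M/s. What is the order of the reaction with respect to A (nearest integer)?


Rate is proportional to [A]^n, so rate2/rate1 = ([A]2/[A]1)^n. Take logs to solve for n.
rate2/rate1 = 0.009221 / 0.009221 = 1.0
[A]2/[A]1 = 0.79 / 0.342 = 2.3099
n = ln(1.0) / ln(2.3099) = 0.0
Nearest integer order:

0


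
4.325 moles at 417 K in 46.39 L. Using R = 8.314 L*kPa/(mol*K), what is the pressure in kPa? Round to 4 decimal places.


PV = nRT, solve for P = nRT / V.
nRT = 4.325 * 8.314 * 417 = 14994.5068
P = 14994.5068 / 46.39
P = 323.22713516 kPa, rounded to 4 dp:

323.2271 kPa


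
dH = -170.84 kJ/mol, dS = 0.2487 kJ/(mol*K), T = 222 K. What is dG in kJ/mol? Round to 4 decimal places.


Gibbs: dG = dH - T*dS (consistent units, dS already in kJ/(mol*K)).
T*dS = 222 * 0.2487 = 55.2114
dG = -170.84 - (55.2114)
dG = -226.0514 kJ/mol, rounded to 4 dp:

-226.0514 kJ/mol


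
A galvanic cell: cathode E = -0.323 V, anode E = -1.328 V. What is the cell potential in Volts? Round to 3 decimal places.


Standard cell potential: E_cell = E_cathode - E_anode.
E_cell = -0.323 - (-1.328)
E_cell = 1.005 V, rounded to 3 dp:

1.005 V


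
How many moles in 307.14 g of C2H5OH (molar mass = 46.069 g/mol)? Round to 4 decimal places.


n = mass / M
n = 307.14 / 46.069
n = 6.66695609 mol, rounded to 4 dp:

6.6670 mol


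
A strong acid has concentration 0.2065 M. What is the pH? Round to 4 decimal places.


A strong acid dissociates completely, so [H+] equals the given concentration.
pH = -log10([H+]) = -log10(0.2065)
pH = 0.68507994, rounded to 4 dp:

0.6851


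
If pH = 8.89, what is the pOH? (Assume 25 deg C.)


At 25 deg C, pH + pOH = 14.
pOH = 14 - pH = 14 - 8.89
pOH = 5.11:

5.11


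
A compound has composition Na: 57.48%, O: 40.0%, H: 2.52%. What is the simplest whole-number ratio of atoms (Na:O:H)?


Assume 100 g of compound, divide each mass% by atomic mass to get moles, then normalize by the smallest to get a raw atom ratio.
Moles per 100 g: Na: 57.48/22.99 = 2.5002, O: 40.0/15.999 = 2.5002, H: 2.52/1.008 = 2.5
Raw ratio (divide by min = 2.5): Na: 1.0, O: 1.0, H: 1.0
Multiply by 1 to clear fractions: Na: 1.0 ~= 1, O: 1.0 ~= 1, H: 1.0 ~= 1
Reduce by GCD to get the simplest whole-number ratio:

1:1:1


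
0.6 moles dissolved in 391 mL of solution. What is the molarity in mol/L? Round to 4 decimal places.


Convert volume to liters: V_L = V_mL / 1000.
V_L = 391 / 1000 = 0.391 L
M = n / V_L = 0.6 / 0.391
M = 1.53452685 mol/L, rounded to 4 dp:

1.5345 mol/L


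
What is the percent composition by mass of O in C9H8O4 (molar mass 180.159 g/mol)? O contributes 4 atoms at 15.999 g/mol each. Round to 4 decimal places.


pct = 100 * (n_elem * M_elem) / M_total
mass_contribution = 4 * 15.999 = 63.996 g/mol
pct = 100 * 63.996 / 180.159
pct = 35.52195561 %, rounded to 4 dp:

35.5220 %


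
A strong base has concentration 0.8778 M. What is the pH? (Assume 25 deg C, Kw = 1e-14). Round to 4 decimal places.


A strong base dissociates completely, so [OH-] equals the given concentration.
pOH = -log10([OH-]) = -log10(0.8778) = 0.056604
pH = 14 - pOH = 14 - 0.056604
pH = 13.943396, rounded to 4 dp:

13.9434


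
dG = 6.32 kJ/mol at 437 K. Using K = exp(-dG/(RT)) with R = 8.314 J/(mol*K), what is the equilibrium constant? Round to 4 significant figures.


dG is in kJ/mol; multiply by 1000 to match R in J/(mol*K).
RT = 8.314 * 437 = 3633.218 J/mol
exponent = -dG*1000 / (RT) = -(6.32*1000) / 3633.218 = -1.73950476
K = exp(-1.73950476)
K = 0.17560735, rounded to 4 significant figures:

0.1756


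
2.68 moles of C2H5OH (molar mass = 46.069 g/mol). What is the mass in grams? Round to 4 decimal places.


mass = n * M
mass = 2.68 * 46.069
mass = 123.46492 g, rounded to 4 dp:

123.4649 g


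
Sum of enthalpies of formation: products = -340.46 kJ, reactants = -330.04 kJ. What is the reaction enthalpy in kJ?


dH_rxn = sum(dH_f products) - sum(dH_f reactants)
dH_rxn = -340.46 - (-330.04)
dH_rxn = -10.42 kJ:

-10.42 kJ


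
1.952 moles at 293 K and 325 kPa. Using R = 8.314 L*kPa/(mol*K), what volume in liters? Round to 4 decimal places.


PV = nRT, solve for V = nRT / P.
nRT = 1.952 * 8.314 * 293 = 4755.0759
V = 4755.0759 / 325
V = 14.63100277 L, rounded to 4 dp:

14.6310 L


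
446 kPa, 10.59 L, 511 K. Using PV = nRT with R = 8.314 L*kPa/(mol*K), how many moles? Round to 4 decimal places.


PV = nRT, solve for n = PV / (RT).
PV = 446 * 10.59 = 4723.14
RT = 8.314 * 511 = 4248.454
n = 4723.14 / 4248.454
n = 1.11173147 mol, rounded to 4 dp:

1.1117 mol


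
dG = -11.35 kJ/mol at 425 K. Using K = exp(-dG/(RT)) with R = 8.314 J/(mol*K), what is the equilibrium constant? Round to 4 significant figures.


dG is in kJ/mol; multiply by 1000 to match R in J/(mol*K).
RT = 8.314 * 425 = 3533.45 J/mol
exponent = -dG*1000 / (RT) = -(-11.35*1000) / 3533.45 = 3.21215809
K = exp(3.21215809)
K = 24.832619, rounded to 4 significant figures:

24.83


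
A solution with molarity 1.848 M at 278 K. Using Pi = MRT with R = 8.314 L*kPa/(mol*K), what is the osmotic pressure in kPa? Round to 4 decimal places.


Osmotic pressure (van't Hoff): Pi = M*R*T.
RT = 8.314 * 278 = 2311.292
Pi = 1.848 * 2311.292
Pi = 4271.267616 kPa, rounded to 4 dp:

4271.2676 kPa


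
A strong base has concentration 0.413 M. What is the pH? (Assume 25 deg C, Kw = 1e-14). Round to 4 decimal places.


A strong base dissociates completely, so [OH-] equals the given concentration.
pOH = -log10([OH-]) = -log10(0.413) = 0.38405
pH = 14 - pOH = 14 - 0.38405
pH = 13.61595, rounded to 4 dp:

13.6160


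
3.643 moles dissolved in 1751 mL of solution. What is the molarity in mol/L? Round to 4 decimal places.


Convert volume to liters: V_L = V_mL / 1000.
V_L = 1751 / 1000 = 1.751 L
M = n / V_L = 3.643 / 1.751
M = 2.08052541 mol/L, rounded to 4 dp:

2.0805 mol/L


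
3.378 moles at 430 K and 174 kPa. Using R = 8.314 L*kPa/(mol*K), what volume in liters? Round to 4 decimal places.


PV = nRT, solve for V = nRT / P.
nRT = 3.378 * 8.314 * 430 = 12076.4176
V = 12076.4176 / 174
V = 69.40469885 L, rounded to 4 dp:

69.4047 L


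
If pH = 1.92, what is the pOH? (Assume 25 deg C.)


At 25 deg C, pH + pOH = 14.
pOH = 14 - pH = 14 - 1.92
pOH = 12.08:

12.08


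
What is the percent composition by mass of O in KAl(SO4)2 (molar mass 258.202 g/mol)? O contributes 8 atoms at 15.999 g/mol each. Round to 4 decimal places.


pct = 100 * (n_elem * M_elem) / M_total
mass_contribution = 8 * 15.999 = 127.992 g/mol
pct = 100 * 127.992 / 258.202
pct = 49.57049132 %, rounded to 4 dp:

49.5705 %


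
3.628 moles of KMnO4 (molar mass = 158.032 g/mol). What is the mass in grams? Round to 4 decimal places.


mass = n * M
mass = 3.628 * 158.032
mass = 573.340096 g, rounded to 4 dp:

573.3401 g


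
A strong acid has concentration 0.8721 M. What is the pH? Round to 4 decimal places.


A strong acid dissociates completely, so [H+] equals the given concentration.
pH = -log10([H+]) = -log10(0.8721)
pH = 0.05943371, rounded to 4 dp:

0.0594


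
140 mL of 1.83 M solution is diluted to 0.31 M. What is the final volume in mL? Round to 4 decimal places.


Dilution: M1*V1 = M2*V2, solve for V2.
V2 = M1*V1 / M2
V2 = 1.83 * 140 / 0.31
V2 = 256.2 / 0.31
V2 = 826.4516129 mL, rounded to 4 dp:

826.4516 mL


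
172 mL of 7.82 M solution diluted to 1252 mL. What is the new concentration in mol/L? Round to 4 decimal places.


Dilution: M1*V1 = M2*V2, solve for M2.
M2 = M1*V1 / V2
M2 = 7.82 * 172 / 1252
M2 = 1345.04 / 1252
M2 = 1.0743131 mol/L, rounded to 4 dp:

1.0743 mol/L


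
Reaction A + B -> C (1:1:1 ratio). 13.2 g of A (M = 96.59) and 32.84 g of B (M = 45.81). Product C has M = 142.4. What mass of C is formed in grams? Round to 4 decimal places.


Find moles of each reactant; the smaller value is the limiting reagent in a 1:1:1 reaction, so moles_C equals moles of the limiter.
n_A = mass_A / M_A = 13.2 / 96.59 = 0.13666 mol
n_B = mass_B / M_B = 32.84 / 45.81 = 0.716874 mol
Limiting reagent: A (smaller), n_limiting = 0.13666 mol
mass_C = n_limiting * M_C = 0.13666 * 142.4
mass_C = 19.460384 g, rounded to 4 dp:

19.4604 g


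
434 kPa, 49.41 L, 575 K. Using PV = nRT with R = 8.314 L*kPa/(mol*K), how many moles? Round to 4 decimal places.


PV = nRT, solve for n = PV / (RT).
PV = 434 * 49.41 = 21443.94
RT = 8.314 * 575 = 4780.55
n = 21443.94 / 4780.55
n = 4.48566378 mol, rounded to 4 dp:

4.4857 mol


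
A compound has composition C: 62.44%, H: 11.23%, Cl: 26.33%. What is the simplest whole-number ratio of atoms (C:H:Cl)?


Assume 100 g of compound, divide each mass% by atomic mass to get moles, then normalize by the smallest to get a raw atom ratio.
Moles per 100 g: C: 62.44/12.011 = 5.1986, H: 11.23/1.008 = 11.1409, Cl: 26.33/35.453 = 0.7427
Raw ratio (divide by min = 0.7427): C: 7.0, H: 15.001, Cl: 1.0
Multiply by 1 to clear fractions: C: 7.0 ~= 7, H: 15.001 ~= 15, Cl: 1.0 ~= 1
Reduce by GCD to get the simplest whole-number ratio:

7:15:1


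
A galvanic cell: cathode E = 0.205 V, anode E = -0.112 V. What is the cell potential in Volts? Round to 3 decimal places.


Standard cell potential: E_cell = E_cathode - E_anode.
E_cell = 0.205 - (-0.112)
E_cell = 0.317 V, rounded to 3 dp:

0.317 V


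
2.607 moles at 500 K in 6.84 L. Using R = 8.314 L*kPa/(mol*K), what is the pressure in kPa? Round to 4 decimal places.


PV = nRT, solve for P = nRT / V.
nRT = 2.607 * 8.314 * 500 = 10837.299
P = 10837.299 / 6.84
P = 1584.4004386 kPa, rounded to 4 dp:

1584.4004 kPa


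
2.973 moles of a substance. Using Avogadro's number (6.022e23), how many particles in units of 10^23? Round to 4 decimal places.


N = n * NA, then divide by 1e23 for the requested units.
N / 1e23 = n * 6.022
N / 1e23 = 2.973 * 6.022
N / 1e23 = 17.903406, rounded to 4 dp:

17.9034


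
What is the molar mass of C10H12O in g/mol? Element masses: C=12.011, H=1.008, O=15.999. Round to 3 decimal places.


M = sum(count * atomic_mass) over atoms.
M = 10*12.011 + 12*1.008 + 1*15.999
M = 120.11 + 12.096 + 15.999
M = 148.205 g/mol, rounded to 3 dp:

148.205 g/mol


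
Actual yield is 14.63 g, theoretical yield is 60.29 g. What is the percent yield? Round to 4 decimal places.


% yield = 100 * actual / theoretical
% yield = 100 * 14.63 / 60.29
% yield = 24.26604744 %, rounded to 4 dp:

24.2660 %


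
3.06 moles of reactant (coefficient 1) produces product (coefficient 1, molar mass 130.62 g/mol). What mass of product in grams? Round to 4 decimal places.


Use the coefficient ratio to convert reactant moles to product moles, then multiply by the product's molar mass.
moles_P = moles_R * (coeff_P / coeff_R) = 3.06 * (1/1) = 3.06
mass_P = moles_P * M_P = 3.06 * 130.62
mass_P = 399.6972 g, rounded to 4 dp:

399.6972 g


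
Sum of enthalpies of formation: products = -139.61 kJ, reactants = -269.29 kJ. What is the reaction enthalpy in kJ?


dH_rxn = sum(dH_f products) - sum(dH_f reactants)
dH_rxn = -139.61 - (-269.29)
dH_rxn = 129.68 kJ:

129.68 kJ


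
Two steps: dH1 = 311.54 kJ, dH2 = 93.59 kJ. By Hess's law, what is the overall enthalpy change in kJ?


Hess's law: enthalpy is a state function, so add the step enthalpies.
dH_total = dH1 + dH2 = 311.54 + (93.59)
dH_total = 405.13 kJ:

405.13 kJ


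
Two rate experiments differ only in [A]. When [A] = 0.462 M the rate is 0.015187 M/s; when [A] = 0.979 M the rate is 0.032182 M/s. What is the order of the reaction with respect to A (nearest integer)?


Rate is proportional to [A]^n, so rate2/rate1 = ([A]2/[A]1)^n. Take logs to solve for n.
rate2/rate1 = 0.032182 / 0.015187 = 2.119
[A]2/[A]1 = 0.979 / 0.462 = 2.119
n = ln(2.119) / ln(2.119) = 1.0
Nearest integer order:

1


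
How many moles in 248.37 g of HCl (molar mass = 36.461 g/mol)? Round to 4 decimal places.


n = mass / M
n = 248.37 / 36.461
n = 6.81193604 mol, rounded to 4 dp:

6.8119 mol


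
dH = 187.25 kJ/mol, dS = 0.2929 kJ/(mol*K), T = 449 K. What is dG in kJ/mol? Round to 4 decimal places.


Gibbs: dG = dH - T*dS (consistent units, dS already in kJ/(mol*K)).
T*dS = 449 * 0.2929 = 131.5121
dG = 187.25 - (131.5121)
dG = 55.7379 kJ/mol, rounded to 4 dp:

55.7379 kJ/mol


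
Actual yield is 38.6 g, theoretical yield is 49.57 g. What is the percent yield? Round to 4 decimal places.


% yield = 100 * actual / theoretical
% yield = 100 * 38.6 / 49.57
% yield = 77.86967924 %, rounded to 4 dp:

77.8697 %


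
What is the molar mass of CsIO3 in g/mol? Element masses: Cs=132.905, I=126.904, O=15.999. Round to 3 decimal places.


M = sum(count * atomic_mass) over atoms.
M = 1*132.905 + 1*126.904 + 3*15.999
M = 132.905 + 126.904 + 47.997
M = 307.806 g/mol, rounded to 3 dp:

307.806 g/mol


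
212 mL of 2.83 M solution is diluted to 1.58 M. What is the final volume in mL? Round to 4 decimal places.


Dilution: M1*V1 = M2*V2, solve for V2.
V2 = M1*V1 / M2
V2 = 2.83 * 212 / 1.58
V2 = 599.96 / 1.58
V2 = 379.72151899 mL, rounded to 4 dp:

379.7215 mL


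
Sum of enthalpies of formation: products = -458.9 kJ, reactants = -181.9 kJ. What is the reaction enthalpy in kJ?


dH_rxn = sum(dH_f products) - sum(dH_f reactants)
dH_rxn = -458.9 - (-181.9)
dH_rxn = -277.0 kJ:

-277.00 kJ


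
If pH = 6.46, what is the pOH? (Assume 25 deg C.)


At 25 deg C, pH + pOH = 14.
pOH = 14 - pH = 14 - 6.46
pOH = 7.54:

7.54


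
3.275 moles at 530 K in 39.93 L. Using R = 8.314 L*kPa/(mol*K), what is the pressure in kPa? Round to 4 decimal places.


PV = nRT, solve for P = nRT / V.
nRT = 3.275 * 8.314 * 530 = 14431.0255
P = 14431.0255 / 39.93
P = 361.40810168 kPa, rounded to 4 dp:

361.4081 kPa


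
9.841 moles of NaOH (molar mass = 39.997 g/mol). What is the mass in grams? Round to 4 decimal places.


mass = n * M
mass = 9.841 * 39.997
mass = 393.610477 g, rounded to 4 dp:

393.6105 g


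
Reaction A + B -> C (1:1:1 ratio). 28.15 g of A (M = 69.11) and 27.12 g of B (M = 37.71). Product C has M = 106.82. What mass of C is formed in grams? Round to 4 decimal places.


Find moles of each reactant; the smaller value is the limiting reagent in a 1:1:1 reaction, so moles_C equals moles of the limiter.
n_A = mass_A / M_A = 28.15 / 69.11 = 0.407322 mol
n_B = mass_B / M_B = 27.12 / 37.71 = 0.719173 mol
Limiting reagent: A (smaller), n_limiting = 0.407322 mol
mass_C = n_limiting * M_C = 0.407322 * 106.82
mass_C = 43.51013604 g, rounded to 4 dp:

43.5101 g


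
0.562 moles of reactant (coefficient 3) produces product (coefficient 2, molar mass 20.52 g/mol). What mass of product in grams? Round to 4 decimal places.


Use the coefficient ratio to convert reactant moles to product moles, then multiply by the product's molar mass.
moles_P = moles_R * (coeff_P / coeff_R) = 0.562 * (2/3) = 0.374667
mass_P = moles_P * M_P = 0.374667 * 20.52
mass_P = 7.68816684 g, rounded to 4 dp:

7.6882 g


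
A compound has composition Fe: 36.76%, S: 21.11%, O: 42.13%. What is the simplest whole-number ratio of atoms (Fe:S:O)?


Assume 100 g of compound, divide each mass% by atomic mass to get moles, then normalize by the smallest to get a raw atom ratio.
Moles per 100 g: Fe: 36.76/55.845 = 0.6583, S: 21.11/32.065 = 0.6584, O: 42.13/15.999 = 2.6333
Raw ratio (divide by min = 0.6583): Fe: 1.0, S: 1.0, O: 4.0
Multiply by 1 to clear fractions: Fe: 1.0 ~= 1, S: 1.0 ~= 1, O: 4.0 ~= 4
Reduce by GCD to get the simplest whole-number ratio:

1:1:4


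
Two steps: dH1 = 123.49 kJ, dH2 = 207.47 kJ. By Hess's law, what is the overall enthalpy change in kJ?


Hess's law: enthalpy is a state function, so add the step enthalpies.
dH_total = dH1 + dH2 = 123.49 + (207.47)
dH_total = 330.96 kJ:

330.96 kJ


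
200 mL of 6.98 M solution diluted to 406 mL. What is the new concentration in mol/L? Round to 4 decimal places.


Dilution: M1*V1 = M2*V2, solve for M2.
M2 = M1*V1 / V2
M2 = 6.98 * 200 / 406
M2 = 1396.0 / 406
M2 = 3.43842365 mol/L, rounded to 4 dp:

3.4384 mol/L


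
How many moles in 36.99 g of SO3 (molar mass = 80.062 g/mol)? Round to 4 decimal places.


n = mass / M
n = 36.99 / 80.062
n = 0.46201694 mol, rounded to 4 dp:

0.4620 mol


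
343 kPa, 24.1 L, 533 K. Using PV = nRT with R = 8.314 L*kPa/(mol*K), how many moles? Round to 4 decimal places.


PV = nRT, solve for n = PV / (RT).
PV = 343 * 24.1 = 8266.3
RT = 8.314 * 533 = 4431.362
n = 8266.3 / 4431.362
n = 1.86540842 mol, rounded to 4 dp:

1.8654 mol


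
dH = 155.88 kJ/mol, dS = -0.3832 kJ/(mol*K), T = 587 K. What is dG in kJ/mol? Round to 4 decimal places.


Gibbs: dG = dH - T*dS (consistent units, dS already in kJ/(mol*K)).
T*dS = 587 * -0.3832 = -224.9384
dG = 155.88 - (-224.9384)
dG = 380.8184 kJ/mol, rounded to 4 dp:

380.8184 kJ/mol


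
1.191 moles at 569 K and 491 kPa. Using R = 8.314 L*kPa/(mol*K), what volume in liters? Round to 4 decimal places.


PV = nRT, solve for V = nRT / P.
nRT = 1.191 * 8.314 * 569 = 5634.2232
V = 5634.2232 / 491
V = 11.47499633 L, rounded to 4 dp:

11.4750 L


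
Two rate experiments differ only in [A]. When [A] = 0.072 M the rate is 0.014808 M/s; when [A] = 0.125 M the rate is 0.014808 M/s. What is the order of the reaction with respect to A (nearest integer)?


Rate is proportional to [A]^n, so rate2/rate1 = ([A]2/[A]1)^n. Take logs to solve for n.
rate2/rate1 = 0.014808 / 0.014808 = 1.0
[A]2/[A]1 = 0.125 / 0.072 = 1.7361
n = ln(1.0) / ln(1.7361) = 0.0
Nearest integer order:

0


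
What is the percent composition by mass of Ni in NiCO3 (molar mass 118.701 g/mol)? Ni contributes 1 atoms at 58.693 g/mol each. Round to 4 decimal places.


pct = 100 * (n_elem * M_elem) / M_total
mass_contribution = 1 * 58.693 = 58.693 g/mol
pct = 100 * 58.693 / 118.701
pct = 49.44608723 %, rounded to 4 dp:

49.4461 %


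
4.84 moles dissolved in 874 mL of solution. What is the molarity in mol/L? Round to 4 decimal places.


Convert volume to liters: V_L = V_mL / 1000.
V_L = 874 / 1000 = 0.874 L
M = n / V_L = 4.84 / 0.874
M = 5.53775744 mol/L, rounded to 4 dp:

5.5378 mol/L


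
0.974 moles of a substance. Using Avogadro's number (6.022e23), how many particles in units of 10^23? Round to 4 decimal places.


N = n * NA, then divide by 1e23 for the requested units.
N / 1e23 = n * 6.022
N / 1e23 = 0.974 * 6.022
N / 1e23 = 5.865428, rounded to 4 dp:

5.8654


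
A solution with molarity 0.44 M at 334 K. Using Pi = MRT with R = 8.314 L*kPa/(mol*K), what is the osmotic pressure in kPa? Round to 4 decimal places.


Osmotic pressure (van't Hoff): Pi = M*R*T.
RT = 8.314 * 334 = 2776.876
Pi = 0.44 * 2776.876
Pi = 1221.82544 kPa, rounded to 4 dp:

1221.8254 kPa


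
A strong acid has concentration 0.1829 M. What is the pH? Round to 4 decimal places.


A strong acid dissociates completely, so [H+] equals the given concentration.
pH = -log10([H+]) = -log10(0.1829)
pH = 0.73778629, rounded to 4 dp:

0.7378


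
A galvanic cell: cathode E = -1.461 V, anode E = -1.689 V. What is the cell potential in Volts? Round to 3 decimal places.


Standard cell potential: E_cell = E_cathode - E_anode.
E_cell = -1.461 - (-1.689)
E_cell = 0.228 V, rounded to 3 dp:

0.228 V


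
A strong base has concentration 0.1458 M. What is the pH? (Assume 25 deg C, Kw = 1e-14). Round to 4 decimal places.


A strong base dissociates completely, so [OH-] equals the given concentration.
pOH = -log10([OH-]) = -log10(0.1458) = 0.836242
pH = 14 - pOH = 14 - 0.836242
pH = 13.163758, rounded to 4 dp:

13.1638


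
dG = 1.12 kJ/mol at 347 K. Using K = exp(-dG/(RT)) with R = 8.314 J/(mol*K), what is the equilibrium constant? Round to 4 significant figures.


dG is in kJ/mol; multiply by 1000 to match R in J/(mol*K).
RT = 8.314 * 347 = 2884.958 J/mol
exponent = -dG*1000 / (RT) = -(1.12*1000) / 2884.958 = -0.38822056
K = exp(-0.38822056)
K = 0.67826273, rounded to 4 significant figures:

0.6783


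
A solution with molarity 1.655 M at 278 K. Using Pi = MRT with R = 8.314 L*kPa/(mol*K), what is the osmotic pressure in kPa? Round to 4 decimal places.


Osmotic pressure (van't Hoff): Pi = M*R*T.
RT = 8.314 * 278 = 2311.292
Pi = 1.655 * 2311.292
Pi = 3825.18826 kPa, rounded to 4 dp:

3825.1883 kPa


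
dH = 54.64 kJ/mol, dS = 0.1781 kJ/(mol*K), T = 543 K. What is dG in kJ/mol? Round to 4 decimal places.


Gibbs: dG = dH - T*dS (consistent units, dS already in kJ/(mol*K)).
T*dS = 543 * 0.1781 = 96.7083
dG = 54.64 - (96.7083)
dG = -42.0683 kJ/mol, rounded to 4 dp:

-42.0683 kJ/mol


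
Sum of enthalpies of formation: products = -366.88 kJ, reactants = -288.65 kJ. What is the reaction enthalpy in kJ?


dH_rxn = sum(dH_f products) - sum(dH_f reactants)
dH_rxn = -366.88 - (-288.65)
dH_rxn = -78.23 kJ:

-78.23 kJ


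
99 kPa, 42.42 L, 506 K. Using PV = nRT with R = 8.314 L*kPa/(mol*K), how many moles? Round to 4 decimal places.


PV = nRT, solve for n = PV / (RT).
PV = 99 * 42.42 = 4199.58
RT = 8.314 * 506 = 4206.884
n = 4199.58 / 4206.884
n = 0.9982638 mol, rounded to 4 dp:

0.9983 mol


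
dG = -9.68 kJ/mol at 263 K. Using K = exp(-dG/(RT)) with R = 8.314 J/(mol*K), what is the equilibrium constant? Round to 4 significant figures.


dG is in kJ/mol; multiply by 1000 to match R in J/(mol*K).
RT = 8.314 * 263 = 2186.582 J/mol
exponent = -dG*1000 / (RT) = -(-9.68*1000) / 2186.582 = 4.42700068
K = exp(4.42700068)
K = 83.680057, rounded to 4 significant figures:

83.68


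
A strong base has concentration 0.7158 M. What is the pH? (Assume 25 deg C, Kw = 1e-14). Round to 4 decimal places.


A strong base dissociates completely, so [OH-] equals the given concentration.
pOH = -log10([OH-]) = -log10(0.7158) = 0.145208
pH = 14 - pOH = 14 - 0.145208
pH = 13.854792, rounded to 4 dp:

13.8548


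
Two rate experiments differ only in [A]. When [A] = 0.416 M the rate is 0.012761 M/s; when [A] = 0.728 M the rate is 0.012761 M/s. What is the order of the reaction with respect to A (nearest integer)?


Rate is proportional to [A]^n, so rate2/rate1 = ([A]2/[A]1)^n. Take logs to solve for n.
rate2/rate1 = 0.012761 / 0.012761 = 1.0
[A]2/[A]1 = 0.728 / 0.416 = 1.75
n = ln(1.0) / ln(1.75) = 0.0
Nearest integer order:

0


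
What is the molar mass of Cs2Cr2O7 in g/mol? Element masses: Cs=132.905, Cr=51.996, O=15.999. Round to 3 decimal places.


M = sum(count * atomic_mass) over atoms.
M = 2*132.905 + 2*51.996 + 7*15.999
M = 265.81 + 103.992 + 111.993
M = 481.795 g/mol, rounded to 3 dp:

481.795 g/mol


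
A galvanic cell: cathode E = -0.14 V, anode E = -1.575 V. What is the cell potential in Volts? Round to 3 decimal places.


Standard cell potential: E_cell = E_cathode - E_anode.
E_cell = -0.14 - (-1.575)
E_cell = 1.435 V, rounded to 3 dp:

1.435 V


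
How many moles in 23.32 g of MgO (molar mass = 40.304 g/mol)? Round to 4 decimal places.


n = mass / M
n = 23.32 / 40.304
n = 0.57860262 mol, rounded to 4 dp:

0.5786 mol


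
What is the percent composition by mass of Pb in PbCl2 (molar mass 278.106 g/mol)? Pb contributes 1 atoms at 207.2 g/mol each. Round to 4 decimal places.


pct = 100 * (n_elem * M_elem) / M_total
mass_contribution = 1 * 207.2 = 207.2 g/mol
pct = 100 * 207.2 / 278.106
pct = 74.50396611 %, rounded to 4 dp:

74.5040 %


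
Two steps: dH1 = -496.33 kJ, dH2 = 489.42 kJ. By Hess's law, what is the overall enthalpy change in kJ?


Hess's law: enthalpy is a state function, so add the step enthalpies.
dH_total = dH1 + dH2 = -496.33 + (489.42)
dH_total = -6.91 kJ:

-6.91 kJ


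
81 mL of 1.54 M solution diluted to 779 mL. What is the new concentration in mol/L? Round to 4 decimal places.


Dilution: M1*V1 = M2*V2, solve for M2.
M2 = M1*V1 / V2
M2 = 1.54 * 81 / 779
M2 = 124.74 / 779
M2 = 0.16012837 mol/L, rounded to 4 dp:

0.1601 mol/L
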